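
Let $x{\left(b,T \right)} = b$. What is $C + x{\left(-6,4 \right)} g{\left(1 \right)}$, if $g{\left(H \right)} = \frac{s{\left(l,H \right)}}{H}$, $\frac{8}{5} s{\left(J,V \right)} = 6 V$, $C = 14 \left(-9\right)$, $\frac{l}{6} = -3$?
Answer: $- \frac{297}{2} \approx -148.5$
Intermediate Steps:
$l = -18$ ($l = 6 \left(-3\right) = -18$)
$C = -126$
$s{\left(J,V \right)} = \frac{15 V}{4}$ ($s{\left(J,V \right)} = \frac{5 \cdot 6 V}{8} = \frac{15 V}{4}$)
$g{\left(H \right)} = \frac{15}{4}$ ($g{\left(H \right)} = \frac{\frac{15}{4} H}{H} = \frac{15}{4}$)
$C + x{\left(-6,4 \right)} g{\left(1 \right)} = -126 - \frac{45}{2} = - \frac{297}{2}$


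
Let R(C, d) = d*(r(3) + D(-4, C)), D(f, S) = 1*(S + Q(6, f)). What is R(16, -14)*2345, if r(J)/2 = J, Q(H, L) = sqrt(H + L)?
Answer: -722260 - 32830*sqrt(2) ≈ -7.6869e+5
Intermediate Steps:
r(J) = 2*J
D(f, S) = S + sqrt(6 + f) (D(f, S) = 1*(S + sqrt(6 + f)) = S + sqrt(6 + f))
R(C, d) = d*(6 + C + sqrt(2)) (R(C, d) = d*(2*3 + (C + sqrt(6 - 4))) = d*(6 + (C + sqrt(2))) = d*(6 + C + sqrt(2)))
R(16, -14)*2345 = -14*(6 + 16 + sqrt(2))*2345 = -14*(22 + sqrt(2))*2345 = (-308 - 14*sqrt(2))*2345 = -722260 - 32830*sqrt(2)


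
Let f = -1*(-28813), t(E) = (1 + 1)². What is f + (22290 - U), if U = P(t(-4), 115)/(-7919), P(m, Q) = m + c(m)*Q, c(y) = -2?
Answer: 404684431/7919 ≈ 51103.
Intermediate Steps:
t(E) = 4 (t(E) = 2² = 4)
P(m, Q) = m - 2*Q
f = 28813
U = 226/7919 (U = (4 - 2*115)/(-7919) = (4 - 230)*(-1/7919) = -226*(-1/7919) = 226/7919 ≈ 0.028539)
f + (22290 - U) = 28813 + (22290 - 1*226/7919) = 28813 + (22290 - 226/7919) = 28813 + 176514284/7919 = 404684431/7919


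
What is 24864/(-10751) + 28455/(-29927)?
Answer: -1050024633/321745177 ≈ -3.2635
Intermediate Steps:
24864/(-10751) + 28455/(-29927) = 24864*(-1/10751) + 28455*(-1/29927) = -24864/10751 - 28455/29927 = -1050024633/321745177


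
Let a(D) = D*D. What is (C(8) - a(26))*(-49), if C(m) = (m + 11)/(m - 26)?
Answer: 597163/18 ≈ 33176.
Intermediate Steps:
C(m) = (11 + m)/(-26 + m)
a(D) = D²
(C(8) - a(26))*(-49) = ((11 + 8)/(-26 + 8) - 1*26²)*(-49) = (19/(-18) - 1*676)*(-49) = (-1/18*19 - 676)*(-49) = (-19/18 - 676)*(-49) = -12187/18*(-49) = 597163/18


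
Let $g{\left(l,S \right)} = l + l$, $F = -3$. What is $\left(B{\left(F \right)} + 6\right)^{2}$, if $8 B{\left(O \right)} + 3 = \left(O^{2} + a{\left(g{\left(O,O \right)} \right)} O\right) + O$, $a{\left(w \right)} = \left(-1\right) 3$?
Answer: $\frac{225}{4} \approx 56.25$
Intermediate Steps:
$g{\left(l,S \right)} = 2 l$
$a{\left(w \right)} = -3$
$B{\left(O \right)} = - \frac{3}{8} - \frac{O}{4} + \frac{O^{2}}{8}$ ($B{\left(O \right)} = - \frac{3}{8} + \frac{\left(O^{2} - 3 O\right) + O}{8} = - \frac{3}{8} + \frac{O^{2} - 2 O}{8} = - \frac{3}{8} + \left(- \frac{O}{4} + \frac{O^{2}}{8}\right) = - \frac{3}{8} - \frac{O}{4} + \frac{O^{2}}{8}$)
$\left(B{\left(F \right)} + 6\right)^{2} = \left(\left(- \frac{3}{8} - - \frac{3}{4} + \frac{\left(-3\right)^{2}}{8}\right) + 6\right)^{2} = \left(\left(- \frac{3}{8} + \frac{3}{4} + \frac{1}{8} \cdot 9\right) + 6\right)^{2} = \left(\left(- \frac{3}{8} + \frac{3}{4} + \frac{9}{8}\right) + 6\right)^{2} = \left(\frac{3}{2} + 6\right)^{2} = \left(\frac{15}{2}\right)^{2} = \frac{225}{4}$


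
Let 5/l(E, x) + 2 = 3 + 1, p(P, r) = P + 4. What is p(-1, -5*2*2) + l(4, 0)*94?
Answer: 238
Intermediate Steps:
p(P, r) = 4 + P
l(E, x) = 5/2 (l(E, x) = 5/(-2 + (3 + 1)) = 5/(-2 + 4) = 5/2)
p(-1, -5*2*2) + l(4, 0)*94 = (4 - 1) + (5/2)*94 = 3 + 235 = 238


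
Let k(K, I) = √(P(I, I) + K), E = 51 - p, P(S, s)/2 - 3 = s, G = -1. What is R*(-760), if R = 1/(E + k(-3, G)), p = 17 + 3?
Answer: -95/4 ≈ -23.750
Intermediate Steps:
p = 20
P(S, s) = 6 + 2*s
E = 31 (E = 51 - 1*20 = 51 - 20 = 31)
k(K, I) = √(6 + K + 2*I) (k(K, I) = √((6 + 2*I) + K) = √(6 + K + 2*I))
R = 1/32 (R = 1/(31 + √(6 - 3 + 2*(-1))) = 1/(31 + √(6 - 3 - 2)) = 1/(31 + √1) = 1/(31 + 1) = 1/32 ≈ 0.031250)
R*(-760) = (1/32)*(-760) = -95/4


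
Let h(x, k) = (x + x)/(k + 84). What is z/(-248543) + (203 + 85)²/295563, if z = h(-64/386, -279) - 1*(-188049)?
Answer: -438638139162619/921557139024405 ≈ -0.47598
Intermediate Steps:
h(x, k) = 2*x/(84 + k) (h(x, k) = (2*x)/(84 + k) = 2*x/(84 + k))
z = 7077224179/37635 (z = 2*(-64/386)/(84 - 279) - 1*(-188049) = 2*(-64*1/386)/(-195) + 188049 = 2*(-32/193)*(-1/195) + 188049 = 64/37635 + 188049 = 7077224179/37635 ≈ 1.8805e+5)
z/(-248543) + (203 + 85)²/295563 = (7077224179/37635)/(-248543) + (203 + 85)²/295563 = (7077224179/37635)*(-1/248543) + 288²*(1/295563) = -7077224179/9353915805 + 82944*(1/295563) = -7077224179/9353915805 + 27648/98521 = -438638139162619/921557139024405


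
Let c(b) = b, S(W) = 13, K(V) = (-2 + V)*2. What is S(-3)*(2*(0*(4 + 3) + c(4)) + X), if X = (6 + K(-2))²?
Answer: 156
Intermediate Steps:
K(V) = -4 + 2*V
X = 4 (X = (6 + (-4 + 2*(-2)))² = (6 + (-4 - 4))² = (6 - 8)² = (-2)² = 4)
S(-3)*(2*(0*(4 + 3) + c(4)) + X) = 13*(2*(0*(4 + 3) + 4) + 4) = 13*(2*(0*7 + 4) + 4) = 13*(2*(0 + 4) + 4) = 13*(2*4 + 4) = 13*(8 + 4) = 13*12 = 156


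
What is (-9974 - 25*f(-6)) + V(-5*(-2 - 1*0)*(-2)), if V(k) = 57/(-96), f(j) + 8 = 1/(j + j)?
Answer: -938161/96 ≈ -9772.5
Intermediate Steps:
f(j) = -8 + 1/(2*j) (f(j) = -8 + 1/(j + j) = -8 + 1/(2*j))
V(k) = -19/32 (V(k) = 57*(-1/96) = -19/32)
(-9974 - 25*f(-6)) + V(-5*(-2 - 1*0)*(-2)) = (-9974 - 25*(-8 + (½)/(-6))) - 19/32 = (-9974 - 25*(-8 + (½)*(-⅙))) - 19/32 = (-9974 - 25*(-8 - 1/12)) - 19/32 = (-9974 - 25*(-97/12)) - 19/32 = (-9974 + 2425/12) - 19/32 = -117263/12 - 19/32 = -938161/96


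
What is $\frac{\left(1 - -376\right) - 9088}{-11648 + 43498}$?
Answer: $- \frac{8711}{31850} \approx -0.2735$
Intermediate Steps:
$\frac{\left(1 - -376\right) - 9088}{-11648 + 43498} = \frac{\left(1 + 376\right) - 9088}{31850} = \left(377 - 9088\right) \frac{1}{31850} = \left(-8711\right) \frac{1}{31850} = - \frac{8711}{31850}$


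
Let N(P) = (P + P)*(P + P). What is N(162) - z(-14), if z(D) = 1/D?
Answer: 1469665/14 ≈ 1.0498e+5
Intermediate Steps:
N(P) = 4*P² (N(P) = (2*P)*(2*P) = 4*P²)
N(162) - z(-14) = 4*162² - 1/(-14) = 4*26244 - 1*(-1/14) = 104976 + 1/14 = 1469665/14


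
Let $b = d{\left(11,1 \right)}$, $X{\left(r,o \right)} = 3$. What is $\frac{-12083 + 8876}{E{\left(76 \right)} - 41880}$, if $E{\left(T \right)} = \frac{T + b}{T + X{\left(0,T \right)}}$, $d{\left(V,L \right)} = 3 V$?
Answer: $\frac{253353}{3308411} \approx 0.076578$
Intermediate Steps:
$b = 33$ ($b = 3 \cdot 11 = 33$)
$E{\left(T \right)} = \frac{33 + T}{3 + T}$ ($E{\left(T \right)} = \frac{T + 33}{T + 3} = \frac{33 + T}{3 + T}$)
$\frac{-12083 + 8876}{E{\left(76 \right)} - 41880} = \frac{-12083 + 8876}{\frac{33 + 76}{3 + 76} - 41880} = - \frac{3207}{\frac{1}{79} \cdot 109 - 41880} = - \frac{3207}{\frac{109}{79} - 41880} = - \frac{3207}{- \frac{3308411}{79}} = \left(-3207\right) \left(- \frac{79}{3308411}\right) = \frac{253353}{3308411}$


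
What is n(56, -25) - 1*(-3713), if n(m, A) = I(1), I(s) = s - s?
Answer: 3713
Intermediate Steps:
I(s) = 0
n(m, A) = 0
n(56, -25) - 1*(-3713) = 0 - 1*(-3713) = 0 + 3713 = 3713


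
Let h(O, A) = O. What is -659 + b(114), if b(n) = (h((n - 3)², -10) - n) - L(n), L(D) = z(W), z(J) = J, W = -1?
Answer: 11549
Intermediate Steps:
L(D) = -1
b(n) = 1 + (-3 + n)² - n (b(n) = ((n - 3)² - n) - 1*(-1) = ((-3 + n)² - n) + 1 = 1 + (-3 + n)² - n)
-659 + b(114) = -659 + (1 + (-3 + 114)² - 1*114) = -659 + (1 + 111² - 114) = -659 + (1 + 12321 - 114) = -659 + 12208 = 11549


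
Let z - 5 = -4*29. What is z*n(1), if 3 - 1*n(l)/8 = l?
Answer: -1776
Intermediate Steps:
n(l) = 24 - 8*l
z = -111 (z = 5 - 4*29 = 5 - 116 = -111)
z*n(1) = -111*(24 - 8*1) = -111*(24 - 8) = -111*16 = -1776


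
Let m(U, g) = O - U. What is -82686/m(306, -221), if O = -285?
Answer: 27562/197 ≈ 139.91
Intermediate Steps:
m(U, g) = -285 - U
-82686/m(306, -221) = -82686/(-285 - 1*306) = -82686/(-285 - 306) = -82686/(-591) = -82686*(-1/591) = 27562/197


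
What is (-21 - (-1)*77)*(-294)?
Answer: -16464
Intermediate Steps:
(-21 - (-1)*77)*(-294) = (-21 - 1*(-77))*(-294) = (-21 + 77)*(-294) = 56*(-294) = -16464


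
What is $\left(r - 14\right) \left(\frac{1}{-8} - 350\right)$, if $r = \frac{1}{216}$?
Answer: $\frac{8467423}{1728} \approx 4900.1$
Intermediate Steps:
$r = \frac{1}{216} \approx 0.0046296$
$\left(r - 14\right) \left(\frac{1}{-8} - 350\right) = \left(\frac{1}{216} - 14\right) \left(\frac{1}{-8} - 350\right) = - \frac{3023 \left(- \frac{1}{8} - 350\right)}{216} = \left(- \frac{3023}{216}\right) \left(- \frac{2801}{8}\right) = \frac{8467423}{1728}$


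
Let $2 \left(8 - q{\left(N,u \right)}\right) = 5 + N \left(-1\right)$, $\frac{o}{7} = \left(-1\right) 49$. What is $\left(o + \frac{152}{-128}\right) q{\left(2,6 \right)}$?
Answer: $- \frac{71591}{32} \approx -2237.2$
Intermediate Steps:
$o = -343$ ($o = 7 \left(\left(-1\right) 49\right) = 7 \left(-49\right) = -343$)
$q{\left(N,u \right)} = \frac{11}{2} + \frac{N}{2}$ ($q{\left(N,u \right)} = 8 - \frac{5 + N \left(-1\right)}{2} = 8 - \frac{5 - N}{2} = 8 + \left(- \frac{5}{2} + \frac{N}{2}\right) = \frac{11}{2} + \frac{N}{2}$)
$\left(o + \frac{152}{-128}\right) q{\left(2,6 \right)} = \left(-343 + \frac{152}{-128}\right) \left(\frac{11}{2} + \frac{1}{2} \cdot 2\right) = \left(-343 + 152 \left(- \frac{1}{128}\right)\right) \left(\frac{11}{2} + 1\right) = \left(-343 - \frac{19}{16}\right) \frac{13}{2} = \left(- \frac{5507}{16}\right) \frac{13}{2} = - \frac{71591}{32}$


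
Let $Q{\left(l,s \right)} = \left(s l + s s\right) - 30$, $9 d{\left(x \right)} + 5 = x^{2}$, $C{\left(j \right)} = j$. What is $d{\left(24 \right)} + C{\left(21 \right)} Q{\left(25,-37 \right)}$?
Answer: $\frac{78817}{9} \approx 8757.4$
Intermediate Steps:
$d{\left(x \right)} = - \frac{5}{9} + \frac{x^{2}}{9}$
$Q{\left(l,s \right)} = -30 + s^{2} + l s$ ($Q{\left(l,s \right)} = \left(l s + s^{2}\right) - 30 = \left(s^{2} + l s\right) - 30 = -30 + s^{2} + l s$)
$d{\left(24 \right)} + C{\left(21 \right)} Q{\left(25,-37 \right)} = \left(- \frac{5}{9} + \frac{24^{2}}{9}\right) + 21 \left(-30 + \left(-37\right)^{2} + 25 \left(-37\right)\right) = \left(- \frac{5}{9} + \frac{1}{9} \cdot 576\right) + 21 \left(-30 + 1369 - 925\right) = \left(- \frac{5}{9} + 64\right) + 21 \cdot 414 = \frac{571}{9} + 8694 = \frac{78817}{9}$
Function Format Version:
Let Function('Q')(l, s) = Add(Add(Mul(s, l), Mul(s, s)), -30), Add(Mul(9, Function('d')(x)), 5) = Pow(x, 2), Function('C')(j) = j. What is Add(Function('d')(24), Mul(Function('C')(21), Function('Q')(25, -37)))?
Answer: Rational(78817, 9) ≈ 8757.4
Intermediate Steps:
Function('d')(x) = Add(Rational(-5, 9), Mul(Rational(1, 9), Pow(x, 2)))
Function('Q')(l, s) = Add(-30, Pow(s, 2), Mul(l, s)) (Function('Q')(l, s) = Add(Add(Mul(l, s), Pow(s, 2)), -30) = Add(Add(Pow(s, 2), Mul(l, s)), -30) = Add(-30, Pow(s, 2), Mul(l, s)))
Add(Function('d')(24), Mul(Function('C')(21), Function('Q')(25, -37))) = Add(Add(Rational(-5, 9), Mul(Rational(1, 9), Pow(24, 2))), Mul(21, Add(-30, Pow(-37, 2), Mul(25, -37)))) = Add(Add(Rational(-5, 9), Mul(Rational(1, 9), 576)), Mul(21, Add(-30, 1369, -925))) = Add(Add(Rational(-5, 9), 64), Mul(21, 414)) = Add(Rational(571, 9), 8694) = Rational(78817, 9)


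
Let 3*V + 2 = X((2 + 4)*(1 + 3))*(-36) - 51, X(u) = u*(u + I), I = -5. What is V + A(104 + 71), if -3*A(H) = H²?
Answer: -15698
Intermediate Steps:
X(u) = u*(-5 + u) (X(u) = u*(u - 5) = u*(-5 + u))
A(H) = -H²/3
V = -16469/3 (V = -⅔ + ((((2 + 4)*(1 + 3))*(-5 + (2 + 4)*(1 + 3)))*(-36) - 51)/3 = -⅔ + (((6*4)*(-5 + 6*4))*(-36) - 51)/3 = -⅔ + ((24*(-5 + 24))*(-36) - 51)/3 = -⅔ + ((24*19)*(-36) - 51)/3 = -⅔ + (456*(-36) - 51)/3 = -⅔ + (-16416 - 51)/3 = -⅔ + (⅓)*(-16467) = -⅔ - 5489 = -16469/3 ≈ -5489.7)
V + A(104 + 71) = -16469/3 - (104 + 71)²/3 = -16469/3 - ⅓*175² = -16469/3 - ⅓*30625 = -16469/3 - 30625/3 = -15698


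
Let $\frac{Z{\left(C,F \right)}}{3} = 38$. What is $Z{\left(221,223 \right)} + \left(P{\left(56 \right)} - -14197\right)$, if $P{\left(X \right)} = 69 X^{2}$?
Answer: $230695$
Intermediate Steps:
$Z{\left(C,F \right)} = 114$ ($Z{\left(C,F \right)} = 3 \cdot 38 = 114$)
$Z{\left(221,223 \right)} + \left(P{\left(56 \right)} - -14197\right) = 114 - \left(-14197 - 69 \cdot 56^{2}\right) = 114 + \left(69 \cdot 3136 + 14197\right) = 114 + \left(216384 + 14197\right) = 114 + 230581 = 230695$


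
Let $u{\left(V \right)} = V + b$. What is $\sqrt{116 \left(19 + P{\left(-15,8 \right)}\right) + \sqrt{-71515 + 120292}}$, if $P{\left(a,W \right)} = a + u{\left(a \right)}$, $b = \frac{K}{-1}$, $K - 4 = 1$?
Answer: $\sqrt{-1856 + \sqrt{48777}} \approx 40.437 i$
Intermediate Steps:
$K = 5$ ($K = 4 + 1 = 5$)
$b = -5$ ($b = \frac{5}{-1} = 5 \left(-1\right) = -5$)
$u{\left(V \right)} = -5 + V$ ($u{\left(V \right)} = V - 5 = -5 + V$)
$P{\left(a,W \right)} = -5 + 2 a$ ($P{\left(a,W \right)} = a + \left(-5 + a\right) = -5 + 2 a$)
$\sqrt{116 \left(19 + P{\left(-15,8 \right)}\right) + \sqrt{-71515 + 120292}} = \sqrt{116 \left(19 + \left(-5 + 2 \left(-15\right)\right)\right) + \sqrt{-71515 + 120292}} = \sqrt{116 \left(19 - 35\right) + \sqrt{48777}} = \sqrt{116 \left(-16\right) + \sqrt{48777}} = \sqrt{-1856 + \sqrt{48777}}$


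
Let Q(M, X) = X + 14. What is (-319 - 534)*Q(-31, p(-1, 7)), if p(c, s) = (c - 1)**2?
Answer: -15354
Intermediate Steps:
p(c, s) = (-1 + c)**2
Q(M, X) = 14 + X
(-319 - 534)*Q(-31, p(-1, 7)) = (-319 - 534)*(14 + (-1 - 1)**2) = -853*(14 + (-2)**2) = -853*(14 + 4) = -853*18 = -15354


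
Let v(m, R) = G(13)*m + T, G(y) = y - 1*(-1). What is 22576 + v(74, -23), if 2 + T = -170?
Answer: 23440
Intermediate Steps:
T = -172 (T = -2 - 170 = -172)
G(y) = 1 + y (G(y) = y + 1 = 1 + y)
v(m, R) = -172 + 14*m (v(m, R) = (1 + 13)*m - 172 = 14*m - 172 = -172 + 14*m)
22576 + v(74, -23) = 22576 + (-172 + 14*74) = 22576 + (-172 + 1036) = 22576 + 864 = 23440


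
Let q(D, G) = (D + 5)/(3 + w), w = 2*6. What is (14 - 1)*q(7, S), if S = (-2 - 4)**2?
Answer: 52/5 ≈ 10.400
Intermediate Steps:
S = 36 (S = (-6)**2 = 36)
w = 12
q(D, G) = 1/3 + D/15 (q(D, G) = (D + 5)/(3 + 12) = (5 + D)/15 = (5 + D)*(1/15) = 1/3 + D/15)
(14 - 1)*q(7, S) = (14 - 1)*(1/3 + (1/15)*7) = 13*(1/3 + 7/15) = 13*(4/5) = 52/5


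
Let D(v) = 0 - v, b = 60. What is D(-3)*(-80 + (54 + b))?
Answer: 102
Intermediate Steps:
D(v) = -v
D(-3)*(-80 + (54 + b)) = (-1*(-3))*(-80 + (54 + 60)) = 3*(-80 + 114) = 3*34 = 102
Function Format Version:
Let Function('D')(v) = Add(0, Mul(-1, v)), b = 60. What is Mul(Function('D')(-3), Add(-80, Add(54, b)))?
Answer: 102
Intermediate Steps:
Function('D')(v) = Mul(-1, v)
Mul(Function('D')(-3), Add(-80, Add(54, b))) = Mul(Mul(-1, -3), Add(-80, Add(54, 60))) = Mul(3, Add(-80, 114)) = Mul(3, 34) = 102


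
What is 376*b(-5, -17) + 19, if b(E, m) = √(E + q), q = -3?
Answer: 19 + 752*I*√2 ≈ 19.0 + 1063.5*I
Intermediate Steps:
b(E, m) = √(-3 + E) (b(E, m) = √(E - 3) = √(-3 + E))
376*b(-5, -17) + 19 = 376*√(-3 - 5) + 19 = 376*√(-8) + 19 = 376*(2*I*√2) + 19 = 752*I*√2 + 19 = 19 + 752*I*√2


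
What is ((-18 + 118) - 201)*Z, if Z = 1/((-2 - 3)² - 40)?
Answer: 101/15 ≈ 6.7333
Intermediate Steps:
Z = -1/15 (Z = 1/((-5)² - 40) = 1/(25 - 40) = 1/(-15) = -1/15 ≈ -0.066667)
((-18 + 118) - 201)*Z = ((-18 + 118) - 201)*(-1/15) = (100 - 201)*(-1/15) = -101*(-1/15) = 101/15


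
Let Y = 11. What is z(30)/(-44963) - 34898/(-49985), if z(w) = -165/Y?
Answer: 1569868549/2247475555 ≈ 0.69850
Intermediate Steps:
z(w) = -15 (z(w) = -165/11 = -165*1/11 = -15)
z(30)/(-44963) - 34898/(-49985) = -15/(-44963) - 34898/(-49985) = -15*(-1/44963) - 34898*(-1/49985) = 15/44963 + 34898/49985 = 1569868549/2247475555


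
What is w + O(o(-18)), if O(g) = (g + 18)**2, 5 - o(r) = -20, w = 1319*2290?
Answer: 3022359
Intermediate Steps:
w = 3020510
o(r) = 25 (o(r) = 5 - 1*(-20) = 5 + 20 = 25)
O(g) = (18 + g)**2
w + O(o(-18)) = 3020510 + (18 + 25)**2 = 3020510 + 43**2 = 3020510 + 1849 = 3022359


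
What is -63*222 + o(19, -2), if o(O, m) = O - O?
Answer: -13986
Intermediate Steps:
o(O, m) = 0
-63*222 + o(19, -2) = -63*222 + 0 = -13986 + 0 = -13986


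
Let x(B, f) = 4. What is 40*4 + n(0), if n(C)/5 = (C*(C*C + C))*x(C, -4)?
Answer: 160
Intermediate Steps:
n(C) = 20*C*(C + C**2) (n(C) = 5*((C*(C*C + C))*4) = 5*((C*(C**2 + C))*4) = 5*((C*(C + C**2))*4) = 5*(4*C*(C + C**2)) = 20*C*(C + C**2))
40*4 + n(0) = 40*4 + 20*0**2*(1 + 0) = 160 + 20*0*1 = 160 + 0 = 160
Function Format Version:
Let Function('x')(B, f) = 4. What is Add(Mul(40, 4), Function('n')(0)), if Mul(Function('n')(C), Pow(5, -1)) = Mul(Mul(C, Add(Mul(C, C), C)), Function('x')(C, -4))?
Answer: 160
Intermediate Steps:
Function('n')(C) = Mul(20, C, Add(C, Pow(C, 2))) (Function('n')(C) = Mul(5, Mul(Mul(C, Add(Mul(C, C), C)), 4)) = Mul(5, Mul(Mul(C, Add(Pow(C, 2), C)), 4)) = Mul(5, Mul(Mul(C, Add(C, Pow(C, 2))), 4)) = Mul(5, Mul(4, C, Add(C, Pow(C, 2)))) = Mul(20, C, Add(C, Pow(C, 2))))
Add(Mul(40, 4), Function('n')(0)) = Add(Mul(40, 4), Mul(20, Pow(0, 2), Add(1, 0))) = Add(160, Mul(20, 0, 1)) = Add(160, 0) = 160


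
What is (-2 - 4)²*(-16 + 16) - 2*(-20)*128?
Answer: 5120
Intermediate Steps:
(-2 - 4)²*(-16 + 16) - 2*(-20)*128 = (-6)²*0 + 40*128 = 36*0 + 5120 = 0 + 5120 = 5120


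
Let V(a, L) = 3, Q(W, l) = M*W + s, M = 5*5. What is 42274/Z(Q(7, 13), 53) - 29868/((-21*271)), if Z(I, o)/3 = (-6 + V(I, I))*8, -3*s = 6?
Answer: -39738473/68292 ≈ -581.89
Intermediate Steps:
M = 25
s = -2 (s = -⅓*6 = -2)
Q(W, l) = -2 + 25*W (Q(W, l) = 25*W - 2 = -2 + 25*W)
Z(I, o) = -72 (Z(I, o) = 3*((-6 + 3)*8) = 3*(-3*8) = 3*(-24) = -72)
42274/Z(Q(7, 13), 53) - 29868/((-21*271)) = 42274/(-72) - 29868/((-21*271)) = 42274*(-1/72) - 29868/(-5691) = -21137/36 - 29868*(-1/5691) = -21137/36 + 9956/1897 = -39738473/68292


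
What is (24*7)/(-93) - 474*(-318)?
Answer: 4672636/31 ≈ 1.5073e+5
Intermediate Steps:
(24*7)/(-93) - 474*(-318) = 168*(-1/93) + 150732 = -56/31 + 150732 = 4672636/31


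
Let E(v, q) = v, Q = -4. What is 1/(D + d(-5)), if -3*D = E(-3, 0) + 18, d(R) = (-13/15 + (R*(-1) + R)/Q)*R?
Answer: -3/2 ≈ -1.5000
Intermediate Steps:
d(R) = -13*R/15 (d(R) = (-13/15 + (R*(-1) + R)/(-4))*R = (-13*1/15 + (-R + R)*(-¼))*R = (-13/15 + 0*(-¼))*R = (-13/15 + 0)*R = -13*R/15)
D = -5 (D = -(-3 + 18)/3 = -⅓*15 = -5)
1/(D + d(-5)) = 1/(-5 - 13/15*(-5)) = 1/(-5 + 13/3) = 1/(-⅔) = -3/2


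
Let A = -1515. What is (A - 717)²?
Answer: 4981824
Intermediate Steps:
(A - 717)² = (-1515 - 717)² = (-2232)² = 4981824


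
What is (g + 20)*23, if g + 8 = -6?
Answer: 138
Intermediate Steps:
g = -14 (g = -8 - 6 = -14)
(g + 20)*23 = (-14 + 20)*23 = 6*23 = 138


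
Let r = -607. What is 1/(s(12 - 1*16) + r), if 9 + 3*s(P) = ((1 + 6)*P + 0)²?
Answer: -3/1046 ≈ -0.0028681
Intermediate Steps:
s(P) = -3 + 49*P²/3 (s(P) = -3 + ((1 + 6)*P + 0)²/3 = -3 + (7*P + 0)²/3 = -3 + (7*P)²/3 = -3 + (49*P²)/3 = -3 + 49*P²/3)
1/(s(12 - 1*16) + r) = 1/((-3 + 49*(12 - 1*16)²/3) - 607) = 1/((-3 + 49*(12 - 16)²/3) - 607) = 1/((-3 + (49/3)*(-4)²) - 607) = 1/((-3 + (49/3)*16) - 607) = 1/((-3 + 784/3) - 607) = 1/(775/3 - 607) = 1/(-1046/3) = -3/1046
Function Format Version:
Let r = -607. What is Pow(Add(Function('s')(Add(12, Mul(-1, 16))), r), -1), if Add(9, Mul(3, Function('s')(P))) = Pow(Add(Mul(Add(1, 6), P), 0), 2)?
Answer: Rational(-3, 1046) ≈ -0.0028681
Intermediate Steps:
Function('s')(P) = Add(-3, Mul(Rational(49, 3), Pow(P, 2))) (Function('s')(P) = Add(-3, Mul(Rational(1, 3), Pow(Add(Mul(Add(1, 6), P), 0), 2))) = Add(-3, Mul(Rational(1, 3), Pow(Add(Mul(7, P), 0), 2))) = Add(-3, Mul(Rational(1, 3), Pow(Mul(7, P), 2))) = Add(-3, Mul(Rational(1, 3), Mul(49, Pow(P, 2)))) = Add(-3, Mul(Rational(49, 3), Pow(P, 2))))
Pow(Add(Function('s')(Add(12, Mul(-1, 16))), r), -1) = Pow(Add(Add(-3, Mul(Rational(49, 3), Pow(Add(12, Mul(-1, 16)), 2))), -607), -1) = Pow(Add(Add(-3, Mul(Rational(49, 3), Pow(Add(12, -16), 2))), -607), -1) = Pow(Add(Add(-3, Mul(Rational(49, 3), Pow(-4, 2))), -607), -1) = Pow(Add(Add(-3, Mul(Rational(49, 3), 16)), -607), -1) = Pow(Add(Add(-3, Rational(784, 3)), -607), -1) = Pow(Add(Rational(775, 3), -607), -1) = Pow(Rational(-1046, 3), -1) = Rational(-3, 1046)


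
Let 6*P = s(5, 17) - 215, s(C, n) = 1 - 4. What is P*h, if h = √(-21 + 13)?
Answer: -218*I*√2/3 ≈ -102.77*I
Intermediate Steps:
h = 2*I*√2 (h = √(-8) = 2*I*√2 ≈ 2.8284*I)
s(C, n) = -3
P = -109/3 (P = (-3 - 215)/6 = (⅙)*(-218) = -109/3 ≈ -36.333)
P*h = -218*I*√2/3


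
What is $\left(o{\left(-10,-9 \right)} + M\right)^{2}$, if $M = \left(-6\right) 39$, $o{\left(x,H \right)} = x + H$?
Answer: $64009$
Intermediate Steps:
$o{\left(x,H \right)} = H + x$
$M = -234$
$\left(o{\left(-10,-9 \right)} + M\right)^{2} = \left(\left(-9 - 10\right) - 234\right)^{2} = \left(-19 - 234\right)^{2} = \left(-253\right)^{2} = 64009$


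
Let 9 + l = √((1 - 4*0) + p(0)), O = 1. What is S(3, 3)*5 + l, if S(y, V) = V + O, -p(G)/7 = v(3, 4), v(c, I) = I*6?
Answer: 11 + I*√167 ≈ 11.0 + 12.923*I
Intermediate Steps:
v(c, I) = 6*I
p(G) = -168 (p(G) = -42*4 = -7*24 = -168)
S(y, V) = 1 + V (S(y, V) = V + 1 = 1 + V)
l = -9 + I*√167 (l = -9 + √((1 - 4*0) - 168) = -9 + √((1 + 0) - 168) = -9 + √(1 - 168) = -9 + √(-167) = -9 + I*√167 ≈ -9.0 + 12.923*I)
S(3, 3)*5 + l = (1 + 3)*5 + (-9 + I*√167) = 4*5 + (-9 + I*√167) = 20 + (-9 + I*√167) = 11 + I*√167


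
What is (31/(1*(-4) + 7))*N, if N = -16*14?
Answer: -6944/3 ≈ -2314.7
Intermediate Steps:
N = -224
(31/(1*(-4) + 7))*N = (31/(1*(-4) + 7))*(-224) = (31/(-4 + 7))*(-224) = (31/3)*(-224) = -6944/3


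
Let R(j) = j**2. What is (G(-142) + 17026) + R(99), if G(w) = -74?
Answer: 26753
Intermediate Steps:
(G(-142) + 17026) + R(99) = (-74 + 17026) + 99**2 = 16952 + 9801 = 26753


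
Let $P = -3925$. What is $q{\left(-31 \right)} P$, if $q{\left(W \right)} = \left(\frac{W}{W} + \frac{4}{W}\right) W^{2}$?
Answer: $-3285225$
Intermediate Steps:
$q{\left(W \right)} = W^{2} \left(1 + \frac{4}{W}\right)$ ($q{\left(W \right)} = \left(1 + \frac{4}{W}\right) W^{2} = W^{2} \left(1 + \frac{4}{W}\right)$)
$q{\left(-31 \right)} P = - 31 \left(4 - 31\right) \left(-3925\right) = \left(-31\right) \left(-27\right) \left(-3925\right) = 837 \left(-3925\right) = -3285225$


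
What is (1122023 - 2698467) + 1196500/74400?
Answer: -1172862371/744 ≈ -1.5764e+6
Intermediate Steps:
(1122023 - 2698467) + 1196500/74400 = -1576444 + 1196500*(1/74400) = -1576444 + 11965/744 = -1172862371/744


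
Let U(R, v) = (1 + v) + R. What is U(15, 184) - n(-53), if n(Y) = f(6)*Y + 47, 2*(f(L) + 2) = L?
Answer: 206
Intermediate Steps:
f(L) = -2 + L/2
U(R, v) = 1 + R + v
n(Y) = 47 + Y (n(Y) = (-2 + (½)*6)*Y + 47 = (-2 + 3)*Y + 47 = 1*Y + 47 = Y + 47 = 47 + Y)
U(15, 184) - n(-53) = (1 + 15 + 184) - (47 - 53) = 200 - 1*(-6) = 200 + 6 = 206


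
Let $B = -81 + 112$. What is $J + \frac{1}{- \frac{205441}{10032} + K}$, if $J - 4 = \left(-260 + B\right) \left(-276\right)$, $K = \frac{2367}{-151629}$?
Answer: $\frac{656826670845512}{10391519711} \approx 63208.0$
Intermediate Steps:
$B = 31$
$K = - \frac{789}{50543}$ ($K = 2367 \left(- \frac{1}{151629}\right) = - \frac{789}{50543} \approx -0.01561$)
$J = 63208$ ($J = 4 + \left(-260 + 31\right) \left(-276\right) = 4 - -63204 = 4 + 63204 = 63208$)
$J + \frac{1}{- \frac{205441}{10032} + K} = 63208 + \frac{1}{- \frac{205441}{10032} - \frac{789}{50543}} = 63208 + \frac{1}{- \frac{10391519711}{507047376}} = 63208 - \frac{507047376}{10391519711} = \frac{656826670845512}{10391519711}$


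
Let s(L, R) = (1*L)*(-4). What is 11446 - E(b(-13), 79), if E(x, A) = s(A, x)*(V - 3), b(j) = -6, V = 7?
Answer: 12710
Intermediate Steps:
s(L, R) = -4*L (s(L, R) = L*(-4) = -4*L)
E(x, A) = -16*A (E(x, A) = (-4*A)*(7 - 3) = -4*A*4 = -16*A)
11446 - E(b(-13), 79) = 11446 - (-16)*79 = 11446 - 1*(-1264) = 11446 + 1264 = 12710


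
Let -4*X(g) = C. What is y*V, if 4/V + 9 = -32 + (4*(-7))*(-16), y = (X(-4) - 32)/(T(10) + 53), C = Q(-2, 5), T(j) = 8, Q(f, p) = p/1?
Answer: -133/24827 ≈ -0.0053571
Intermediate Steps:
Q(f, p) = p (Q(f, p) = p*1 = p)
C = 5
X(g) = -5/4 (X(g) = -¼*5 = -5/4)
y = -133/244 (y = (-5/4 - 32)/(8 + 53) = -133/4/61 = -133/4*1/61 = -133/244 ≈ -0.54508)
V = 4/407 (V = 4/(-9 + (-32 + (4*(-7))*(-16))) = 4/(-9 + (-32 - 28*(-16))) = 4/(-9 + (-32 + 448)) = 4/(-9 + 416) = 4/407 ≈ 0.0098280)
y*V = -133/244*4/407 = -133/24827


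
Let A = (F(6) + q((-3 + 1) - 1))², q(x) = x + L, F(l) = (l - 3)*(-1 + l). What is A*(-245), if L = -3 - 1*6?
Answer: -2205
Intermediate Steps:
L = -9 (L = -3 - 6 = -9)
F(l) = (-1 + l)*(-3 + l) (F(l) = (-3 + l)*(-1 + l) = (-1 + l)*(-3 + l))
q(x) = -9 + x (q(x) = x - 9 = -9 + x)
A = 9 (A = ((3 + 6² - 4*6) + (-9 + ((-3 + 1) - 1)))² = ((3 + 36 - 24) + (-9 + (-2 - 1)))² = (15 + (-9 - 3))² = (15 - 12)² = 3² = 9)
A*(-245) = 9*(-245) = -2205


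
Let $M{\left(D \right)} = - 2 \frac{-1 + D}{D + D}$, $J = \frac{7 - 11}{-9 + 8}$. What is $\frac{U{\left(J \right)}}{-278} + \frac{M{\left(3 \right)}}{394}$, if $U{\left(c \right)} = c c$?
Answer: $- \frac{4867}{82149} \approx -0.059246$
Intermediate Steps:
$J = 4$ ($J = - \frac{4}{-1} = \left(-4\right) \left(-1\right) = 4$)
$U{\left(c \right)} = c^{2}$
$M{\left(D \right)} = - \frac{-1 + D}{D}$ ($M{\left(D \right)} = - 2 \frac{-1 + D}{2 D} = - \frac{-1 + D}{D}$)
$\frac{U{\left(J \right)}}{-278} + \frac{M{\left(3 \right)}}{394} = \frac{4^{2}}{-278} + \frac{\frac{1}{3} \left(1 - 3\right)}{394} = 16 \left(- \frac{1}{278}\right) + \frac{1 - 3}{3} \cdot \frac{1}{394} = - \frac{8}{139} + \frac{1}{3} \left(-2\right) \frac{1}{394} = - \frac{8}{139} - \frac{1}{591} = - \frac{4867}{82149}$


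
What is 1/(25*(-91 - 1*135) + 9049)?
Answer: 1/3399 ≈ 0.00029420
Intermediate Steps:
1/(25*(-91 - 1*135) + 9049) = 1/(25*(-91 - 135) + 9049) = 1/(25*(-226) + 9049) = 1/(-5650 + 9049) = 1/3399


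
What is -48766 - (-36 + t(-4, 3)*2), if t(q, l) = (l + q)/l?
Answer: -146188/3 ≈ -48729.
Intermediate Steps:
t(q, l) = (l + q)/l
-48766 - (-36 + t(-4, 3)*2) = -48766 - (-36 + ((3 - 4)/3)*2) = -48766 - (-36 + ((⅓)*(-1))*2) = -48766 - (-36 - ⅓*2) = -48766 - (-36 - ⅔) = -48766 - 1*(-110/3) = -48766 + 110/3 = -146188/3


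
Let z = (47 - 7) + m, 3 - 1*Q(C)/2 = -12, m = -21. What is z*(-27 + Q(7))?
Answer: 57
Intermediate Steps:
Q(C) = 30 (Q(C) = 6 - 2*(-12) = 6 + 24 = 30)
z = 19 (z = (47 - 7) - 21 = 40 - 21 = 19)
z*(-27 + Q(7)) = 19*(-27 + 30) = 19*3 = 57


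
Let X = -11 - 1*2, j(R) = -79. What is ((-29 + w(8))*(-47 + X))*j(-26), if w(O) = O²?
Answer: 165900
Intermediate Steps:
X = -13 (X = -11 - 2 = -13)
((-29 + w(8))*(-47 + X))*j(-26) = ((-29 + 8²)*(-47 - 13))*(-79) = ((-29 + 64)*(-60))*(-79) = (35*(-60))*(-79) = -2100*(-79) = 165900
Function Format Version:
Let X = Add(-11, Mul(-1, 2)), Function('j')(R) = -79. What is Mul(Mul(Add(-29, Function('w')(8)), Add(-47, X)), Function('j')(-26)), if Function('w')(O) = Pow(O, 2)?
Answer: 165900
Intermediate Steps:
X = -13 (X = Add(-11, -2) = -13)
Mul(Mul(Add(-29, Function('w')(8)), Add(-47, X)), Function('j')(-26)) = Mul(Mul(Add(-29, Pow(8, 2)), Add(-47, -13)), -79) = Mul(Mul(Add(-29, 64), -60), -79) = Mul(Mul(35, -60), -79) = Mul(-2100, -79) = 165900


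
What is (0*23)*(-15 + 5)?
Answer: 0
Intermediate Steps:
(0*23)*(-15 + 5) = 0*(-10) = 0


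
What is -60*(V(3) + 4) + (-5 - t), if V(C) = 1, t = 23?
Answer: -328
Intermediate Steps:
-60*(V(3) + 4) + (-5 - t) = -60*(1 + 4) + (-5 - 1*23) = -60*5 + (-5 - 23) = -10*30 - 28 = -300 - 28 = -328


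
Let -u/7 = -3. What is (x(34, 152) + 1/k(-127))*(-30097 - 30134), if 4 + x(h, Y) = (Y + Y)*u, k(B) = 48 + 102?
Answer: -19213709077/50 ≈ -3.8427e+8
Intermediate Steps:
u = 21 (u = -7*(-3) = 21)
k(B) = 150
x(h, Y) = -4 + 42*Y (x(h, Y) = -4 + (Y + Y)*21 = -4 + (2*Y)*21 = -4 + 42*Y)
(x(34, 152) + 1/k(-127))*(-30097 - 30134) = ((-4 + 42*152) + 1/150)*(-30097 - 30134) = ((-4 + 6384) + 1/150)*(-60231) = (6380 + 1/150)*(-60231) = (957001/150)*(-60231) = -19213709077/50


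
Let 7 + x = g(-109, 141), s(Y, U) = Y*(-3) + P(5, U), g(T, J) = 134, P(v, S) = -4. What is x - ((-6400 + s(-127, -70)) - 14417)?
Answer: 20567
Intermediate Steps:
s(Y, U) = -4 - 3*Y (s(Y, U) = Y*(-3) - 4 = -3*Y - 4 = -4 - 3*Y)
x = 127 (x = -7 + 134 = 127)
x - ((-6400 + s(-127, -70)) - 14417) = 127 - ((-6400 + (-4 - 3*(-127))) - 14417) = 127 - ((-6400 + (-4 + 381)) - 14417) = 127 - ((-6400 + 377) - 14417) = 127 - (-6023 - 14417) = 127 - 1*(-20440) = 127 + 20440 = 20567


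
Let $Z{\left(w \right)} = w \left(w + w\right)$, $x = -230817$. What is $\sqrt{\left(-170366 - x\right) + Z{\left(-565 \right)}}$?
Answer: $\sqrt{698901} \approx 836.0$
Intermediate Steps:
$Z{\left(w \right)} = 2 w^{2}$ ($Z{\left(w \right)} = w 2 w = 2 w^{2}$)
$\sqrt{\left(-170366 - x\right) + Z{\left(-565 \right)}} = \sqrt{\left(-170366 - -230817\right) + 2 \left(-565\right)^{2}} = \sqrt{\left(-170366 + 230817\right) + 2 \cdot 319225} = \sqrt{60451 + 638450} = \sqrt{698901}$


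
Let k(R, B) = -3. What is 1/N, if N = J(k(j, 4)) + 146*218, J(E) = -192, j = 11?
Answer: 1/31636 ≈ 3.1610e-5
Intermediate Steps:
N = 31636 (N = -192 + 146*218 = -192 + 31828 = 31636)
1/N = 1/31636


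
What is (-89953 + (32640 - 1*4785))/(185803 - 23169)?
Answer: -31049/81317 ≈ -0.38183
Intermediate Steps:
(-89953 + (32640 - 1*4785))/(185803 - 23169) = (-89953 + (32640 - 4785))/162634 = (-89953 + 27855)*(1/162634) = -62098*1/162634 = -31049/81317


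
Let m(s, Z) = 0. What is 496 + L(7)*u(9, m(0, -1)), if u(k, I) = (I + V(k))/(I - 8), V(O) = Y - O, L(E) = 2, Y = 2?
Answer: 1991/4 ≈ 497.75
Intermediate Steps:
V(O) = 2 - O
u(k, I) = (2 + I - k)/(-8 + I) (u(k, I) = (I + (2 - k))/(I - 8) = (2 + I - k)/(-8 + I))
496 + L(7)*u(9, m(0, -1)) = 496 + 2*((2 + 0 - 1*9)/(-8 + 0)) = 496 + 2*((2 + 0 - 9)/(-8)) = 496 + 2*(-⅛*(-7)) = 496 + 2*(7/8) = 496 + 7/4 = 1991/4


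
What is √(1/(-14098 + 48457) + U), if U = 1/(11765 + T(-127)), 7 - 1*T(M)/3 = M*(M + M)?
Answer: √36960469798317/1460051346 ≈ 0.0041639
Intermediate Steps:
T(M) = 21 - 6*M² (T(M) = 21 - 3*M*(M + M) = 21 - 3*M*2*M = 21 - 6*M²)
U = -1/84988 (U = 1/(11765 + (21 - 6*(-127)²)) = 1/(11765 + (21 - 6*16129)) = 1/(11765 + (21 - 96774)) = 1/(11765 - 96753) = 1/(-84988) = -1/84988 ≈ -1.1766e-5)
√(1/(-14098 + 48457) + U) = √(1/(-14098 + 48457) - 1/84988) = √(1/34359 - 1/84988) = √(50629/2920102692) = √36960469798317/1460051346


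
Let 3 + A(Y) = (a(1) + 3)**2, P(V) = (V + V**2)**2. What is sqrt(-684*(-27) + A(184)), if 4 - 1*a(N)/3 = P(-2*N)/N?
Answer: sqrt(18474) ≈ 135.92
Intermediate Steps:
a(N) = 12 - 12*N*(1 - 2*N)**2 (a(N) = 12 - 3*(-2*N)**2*(1 - 2*N)**2/N = 12 - 3*(4*N**2)*(1 - 2*N)**2/N = 12 - 3*4*N**2*(1 - 2*N)**2/N = 12 - 12*N*(1 - 2*N)**2)
A(Y) = 6 (A(Y) = -3 + ((12 - 12*1*(-1 + 2*1)**2) + 3)**2 = -3 + ((12 - 12*1*(-1 + 2)**2) + 3)**2 = -3 + ((12 - 12*1*1**2) + 3)**2 = -3 + ((12 - 12*1*1) + 3)**2 = -3 + ((12 - 12) + 3)**2 = -3 + (0 + 3)**2 = -3 + 3**2 = -3 + 9 = 6)
sqrt(-684*(-27) + A(184)) = sqrt(-684*(-27) + 6) = sqrt(18468 + 6) = sqrt(18474)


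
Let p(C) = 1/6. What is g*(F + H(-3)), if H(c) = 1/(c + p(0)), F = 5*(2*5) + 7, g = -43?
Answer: -41409/17 ≈ -2435.8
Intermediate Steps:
p(C) = 1/6
F = 57 (F = 5*10 + 7 = 50 + 7 = 57)
H(c) = 1/(1/6 + c) (H(c) = 1/(c + 1/6) = 1/(1/6 + c))
g*(F + H(-3)) = -43*(57 + 6/(1 + 6*(-3))) = -43*(57 + 6/(1 - 18)) = -43*(57 + 6/(-17)) = -43*(57 + 6*(-1/17)) = -43*(57 - 6/17) = -43*963/17 = -41409/17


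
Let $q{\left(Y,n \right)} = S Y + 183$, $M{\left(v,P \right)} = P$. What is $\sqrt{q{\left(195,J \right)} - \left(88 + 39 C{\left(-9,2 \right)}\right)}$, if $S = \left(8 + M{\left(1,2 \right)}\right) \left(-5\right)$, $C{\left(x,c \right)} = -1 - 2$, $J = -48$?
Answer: $i \sqrt{9538} \approx 97.663 i$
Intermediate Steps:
$C{\left(x,c \right)} = -3$ ($C{\left(x,c \right)} = -1 - 2 = -3$)
$S = -50$ ($S = \left(8 + 2\right) \left(-5\right) = 10 \left(-5\right) = -50$)
$q{\left(Y,n \right)} = 183 - 50 Y$ ($q{\left(Y,n \right)} = - 50 Y + 183 = 183 - 50 Y$)
$\sqrt{q{\left(195,J \right)} - \left(88 + 39 C{\left(-9,2 \right)}\right)} = \sqrt{\left(183 - 9750\right) - -29} = \sqrt{\left(183 - 9750\right) + \left(-88 + 117\right)} = \sqrt{-9567 + 29} = \sqrt{-9538} = i \sqrt{9538}$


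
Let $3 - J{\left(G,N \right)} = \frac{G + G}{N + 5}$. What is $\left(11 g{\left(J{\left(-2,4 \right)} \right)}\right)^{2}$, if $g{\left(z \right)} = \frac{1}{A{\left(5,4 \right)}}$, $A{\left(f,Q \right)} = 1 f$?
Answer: $\frac{121}{25} \approx 4.84$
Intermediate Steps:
$A{\left(f,Q \right)} = f$
$J{\left(G,N \right)} = 3 - \frac{2 G}{5 + N}$ ($J{\left(G,N \right)} = 3 - \frac{G + G}{N + 5} = 3 - \frac{2 G}{5 + N}$)
$g{\left(z \right)} = \frac{1}{5}$
$\left(11 g{\left(J{\left(-2,4 \right)} \right)}\right)^{2} = \left(11 \cdot \frac{1}{5}\right)^{2} = \left(\frac{11}{5}\right)^{2} = \frac{121}{25}$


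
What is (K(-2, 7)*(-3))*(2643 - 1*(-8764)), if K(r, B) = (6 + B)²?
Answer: -5783349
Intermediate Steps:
(K(-2, 7)*(-3))*(2643 - 1*(-8764)) = ((6 + 7)²*(-3))*(2643 - 1*(-8764)) = (13²*(-3))*(2643 + 8764) = (169*(-3))*11407 = -507*11407 = -5783349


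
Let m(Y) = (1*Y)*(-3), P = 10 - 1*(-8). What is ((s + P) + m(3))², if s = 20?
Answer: 841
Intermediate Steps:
P = 18 (P = 10 + 8 = 18)
m(Y) = -3*Y (m(Y) = Y*(-3) = -3*Y)
((s + P) + m(3))² = ((20 + 18) - 3*3)² = (38 - 9)² = 29² = 841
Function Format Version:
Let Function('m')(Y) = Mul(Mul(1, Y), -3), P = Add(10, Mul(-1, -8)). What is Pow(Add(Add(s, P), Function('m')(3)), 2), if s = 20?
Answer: 841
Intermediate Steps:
P = 18 (P = Add(10, 8) = 18)
Function('m')(Y) = Mul(-3, Y) (Function('m')(Y) = Mul(Y, -3) = Mul(-3, Y))
Pow(Add(Add(s, P), Function('m')(3)), 2) = Pow(Add(Add(20, 18), Mul(-3, 3)), 2) = Pow(Add(38, -9), 2) = Pow(29, 2) = 841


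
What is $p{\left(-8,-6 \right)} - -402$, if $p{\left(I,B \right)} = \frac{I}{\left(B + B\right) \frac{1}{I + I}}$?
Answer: $\frac{1174}{3} \approx 391.33$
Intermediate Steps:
$p{\left(I,B \right)} = \frac{I^{2}}{B}$ ($p{\left(I,B \right)} = \frac{I}{2 B \frac{1}{2 I}} = \frac{I}{B \frac{1}{I}} = I \frac{I}{B} = \frac{I^{2}}{B}$)
$p{\left(-8,-6 \right)} - -402 = \frac{\left(-8\right)^{2}}{-6} - -402 = \left(- \frac{1}{6}\right) 64 + 402 = - \frac{32}{3} + 402 = \frac{1174}{3}$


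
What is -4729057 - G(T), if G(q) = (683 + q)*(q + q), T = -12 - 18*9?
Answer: -4551925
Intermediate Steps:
T = -174 (T = -12 - 162 = -174)
G(q) = 2*q*(683 + q) (G(q) = (683 + q)*(2*q) = 2*q*(683 + q))
-4729057 - G(T) = -4729057 - 2*(-174)*(683 - 174) = -4729057 - 2*(-174)*509 = -4729057 - 1*(-177132) = -4729057 + 177132 = -4551925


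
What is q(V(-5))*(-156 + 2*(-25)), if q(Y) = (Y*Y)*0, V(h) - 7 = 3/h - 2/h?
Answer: 0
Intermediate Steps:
V(h) = 7 + 1/h (V(h) = 7 + (3/h - 2/h) = 7 + 1/h)
q(Y) = 0 (q(Y) = Y**2*0 = 0)
q(V(-5))*(-156 + 2*(-25)) = 0*(-156 + 2*(-25)) = 0*(-156 - 50) = 0*(-206) = 0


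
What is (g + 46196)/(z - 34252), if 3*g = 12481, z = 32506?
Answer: -151069/5238 ≈ -28.841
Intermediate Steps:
g = 12481/3 (g = (1/3)*12481 = 12481/3 ≈ 4160.3)
(g + 46196)/(z - 34252) = (12481/3 + 46196)/(32506 - 34252) = (151069/3)/(-1746) = (151069/3)*(-1/1746) = -151069/5238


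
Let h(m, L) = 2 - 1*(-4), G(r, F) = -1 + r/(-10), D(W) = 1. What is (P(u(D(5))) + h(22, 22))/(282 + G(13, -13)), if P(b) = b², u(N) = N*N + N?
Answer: 100/2797 ≈ 0.035753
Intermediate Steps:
u(N) = N + N² (u(N) = N² + N = N + N²)
G(r, F) = -1 - r/10 (G(r, F) = -1 + r*(-⅒) = -1 - r/10)
h(m, L) = 6 (h(m, L) = 2 + 4 = 6)
(P(u(D(5))) + h(22, 22))/(282 + G(13, -13)) = ((1*(1 + 1))² + 6)/(282 + (-1 - ⅒*13)) = ((1*2)² + 6)/(282 + (-1 - 13/10)) = (2² + 6)/(282 - 23/10) = (4 + 6)/(2797/10) = 10*(10/2797) = 100/2797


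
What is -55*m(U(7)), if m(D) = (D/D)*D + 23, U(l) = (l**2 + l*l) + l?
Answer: -7040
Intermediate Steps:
U(l) = l + 2*l**2 (U(l) = (l**2 + l**2) + l = 2*l**2 + l = l + 2*l**2)
m(D) = 23 + D (m(D) = 1*D + 23 = D + 23 = 23 + D)
-55*m(U(7)) = -55*(23 + 7*(1 + 2*7)) = -55*(23 + 7*(1 + 14)) = -55*(23 + 7*15) = -55*(23 + 105) = -55*128 = -7040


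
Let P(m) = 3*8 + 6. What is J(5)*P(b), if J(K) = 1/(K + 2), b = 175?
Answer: 30/7 ≈ 4.2857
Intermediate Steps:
J(K) = 1/(2 + K)
P(m) = 30 (P(m) = 24 + 6 = 30)
J(5)*P(b) = 30/(2 + 5) = 30/7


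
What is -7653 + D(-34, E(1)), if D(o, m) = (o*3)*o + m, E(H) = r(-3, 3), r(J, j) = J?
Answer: -4188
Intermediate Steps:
E(H) = -3
D(o, m) = m + 3*o² (D(o, m) = (3*o)*o + m = 3*o² + m = m + 3*o²)
-7653 + D(-34, E(1)) = -7653 + (-3 + 3*(-34)²) = -7653 + (-3 + 3*1156) = -7653 + (-3 + 3468) = -7653 + 3465 = -4188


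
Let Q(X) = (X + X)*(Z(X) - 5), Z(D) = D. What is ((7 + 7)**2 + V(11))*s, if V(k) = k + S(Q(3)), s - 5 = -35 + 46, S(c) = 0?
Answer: 3312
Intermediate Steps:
Q(X) = 2*X*(-5 + X) (Q(X) = (X + X)*(X - 5) = (2*X)*(-5 + X) = 2*X*(-5 + X))
s = 16 (s = 5 + (-35 + 46) = 5 + 11 = 16)
V(k) = k (V(k) = k + 0 = k)
((7 + 7)**2 + V(11))*s = ((7 + 7)**2 + 11)*16 = (14**2 + 11)*16 = (196 + 11)*16 = 207*16 = 3312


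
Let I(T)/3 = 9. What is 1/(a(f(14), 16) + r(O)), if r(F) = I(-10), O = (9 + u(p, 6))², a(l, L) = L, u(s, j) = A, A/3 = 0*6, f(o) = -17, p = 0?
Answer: 1/43 ≈ 0.023256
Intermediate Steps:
A = 0 (A = 3*(0*6) = 3*0 = 0)
u(s, j) = 0
I(T) = 27 (I(T) = 3*9 = 27)
O = 81 (O = (9 + 0)² = 9² = 81)
r(F) = 27
1/(a(f(14), 16) + r(O)) = 1/(16 + 27) = 1/43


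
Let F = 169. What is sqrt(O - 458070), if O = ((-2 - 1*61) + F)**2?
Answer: I*sqrt(446834) ≈ 668.46*I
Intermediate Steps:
O = 11236 (O = ((-2 - 1*61) + 169)**2 = ((-2 - 61) + 169)**2 = (-63 + 169)**2 = 106**2 = 11236)
sqrt(O - 458070) = sqrt(11236 - 458070) = sqrt(-446834) = I*sqrt(446834)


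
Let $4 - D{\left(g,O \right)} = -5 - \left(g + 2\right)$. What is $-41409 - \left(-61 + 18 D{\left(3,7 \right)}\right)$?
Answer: $-41600$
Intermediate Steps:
$D{\left(g,O \right)} = 11 + g$ ($D{\left(g,O \right)} = 4 - \left(-5 - \left(g + 2\right)\right) = 4 - \left(-5 - \left(2 + g\right)\right) = 4 - \left(-7 - g\right) = 4 + \left(7 + g\right) = 11 + g$)
$-41409 - \left(-61 + 18 D{\left(3,7 \right)}\right) = -41409 + \left(- 18 \left(11 + 3\right) + 61\right) = -41409 + \left(\left(-18\right) 14 + 61\right) = -41409 + \left(-252 + 61\right) = -41409 - 191 = -41600$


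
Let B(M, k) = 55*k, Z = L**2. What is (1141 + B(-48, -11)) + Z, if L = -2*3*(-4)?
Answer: 1112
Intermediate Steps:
L = 24 (L = -6*(-4) = 24)
Z = 576 (Z = 24**2 = 576)
(1141 + B(-48, -11)) + Z = (1141 + 55*(-11)) + 576 = (1141 - 605) + 576 = 536 + 576 = 1112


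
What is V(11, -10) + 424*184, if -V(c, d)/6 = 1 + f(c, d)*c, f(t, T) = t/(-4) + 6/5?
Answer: 781123/10 ≈ 78112.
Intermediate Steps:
f(t, T) = 6/5 - t/4 (f(t, T) = t*(-¼) + 6*(⅕) = -t/4 + 6/5 = 6/5 - t/4)
V(c, d) = -6 - 6*c*(6/5 - c/4) (V(c, d) = -6*(1 + (6/5 - c/4)*c) = -6*(1 + c*(6/5 - c/4)) = -6 - 6*c*(6/5 - c/4))
V(11, -10) + 424*184 = (-6 + (3/10)*11*(-24 + 5*11)) + 424*184 = (-6 + (3/10)*11*(-24 + 55)) + 78016 = (-6 + (3/10)*11*31) + 78016 = (-6 + 1023/10) + 78016 = 963/10 + 78016 = 781123/10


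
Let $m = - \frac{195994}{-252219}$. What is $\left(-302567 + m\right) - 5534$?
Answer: $- \frac{77708730125}{252219} \approx -3.081 \cdot 10^{5}$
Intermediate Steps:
$m = \frac{195994}{252219}$ ($m = \left(-195994\right) \left(- \frac{1}{252219}\right) = \frac{195994}{252219} \approx 0.77708$)
$\left(-302567 + m\right) - 5534 = \left(-302567 + \frac{195994}{252219}\right) - 5534 = - \frac{76312950179}{252219} - 5534 = - \frac{77708730125}{252219}$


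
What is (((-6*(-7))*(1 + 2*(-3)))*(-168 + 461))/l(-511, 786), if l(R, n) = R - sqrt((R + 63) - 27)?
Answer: 15720915/130798 - 153825*I*sqrt(19)/130798 ≈ 120.19 - 5.1263*I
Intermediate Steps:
l(R, n) = R - sqrt(36 + R) (l(R, n) = R - sqrt((63 + R) - 27) = R - sqrt(36 + R))
(((-6*(-7))*(1 + 2*(-3)))*(-168 + 461))/l(-511, 786) = (((-6*(-7))*(1 + 2*(-3)))*(-168 + 461))/(-511 - sqrt(36 - 511)) = ((42*(1 - 6))*293)/(-511 - sqrt(-475)) = ((42*(-5))*293)/(-511 - 5*I*sqrt(19)) = (-210*293)/(-511 - 5*I*sqrt(19)) = -61530/(-511 - 5*I*sqrt(19))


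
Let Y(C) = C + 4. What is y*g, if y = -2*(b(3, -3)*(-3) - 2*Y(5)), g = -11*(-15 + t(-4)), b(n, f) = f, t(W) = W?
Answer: 3762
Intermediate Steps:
Y(C) = 4 + C
g = 209 (g = -11*(-15 - 4) = -11*(-19) = 209)
y = 18 (y = -2*(-3*(-3) - 2*(4 + 5)) = -2*(9 - 2*9) = -2*(9 - 18) = -2*(-9) = 18)
y*g = 18*209 = 3762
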